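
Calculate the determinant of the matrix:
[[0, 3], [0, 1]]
0

For a 2×2 matrix [[a, b], [c, d]], det = ad - bc
det = (0)(1) - (3)(0) = 0 - 0 = 0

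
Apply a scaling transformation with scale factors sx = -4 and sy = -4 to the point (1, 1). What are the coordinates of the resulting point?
(-4, -4)

Scaling matrix:
[[-4, 0], [0, -4]]
Result: (1 × -4, 1 × -4) = (-4, -4)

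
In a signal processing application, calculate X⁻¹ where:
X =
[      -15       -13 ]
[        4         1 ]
det(X) = 37
X⁻¹ =
[     1/37     13/37 ]
[    -4/37    -15/37 ]

For a 2×2 matrix X = [[a, b], [c, d]] with det(X) ≠ 0, X⁻¹ = (1/det(X)) * [[d, -b], [-c, a]].
det(X) = (-15)*(1) - (-13)*(4) = -15 + 52 = 37.
X⁻¹ = (1/37) * [[1, 13], [-4, -15]].
Dividing each entry by 37 and reducing:
X⁻¹ =
[     1/37     13/37 ]
[    -4/37    -15/37 ]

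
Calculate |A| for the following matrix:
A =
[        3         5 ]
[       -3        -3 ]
det(A) = 6

For a 2×2 matrix [[a, b], [c, d]], det = a*d - b*c.
det(A) = (3)*(-3) - (5)*(-3) = -9 + 15 = 6.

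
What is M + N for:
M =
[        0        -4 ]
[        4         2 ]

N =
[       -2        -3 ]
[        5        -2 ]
M + N =
[       -2        -7 ]
[        9         0 ]

Matrix addition is elementwise: (M+N)[i][j] = M[i][j] + N[i][j].
  (M+N)[0][0] = (0) + (-2) = -2
  (M+N)[0][1] = (-4) + (-3) = -7
  (M+N)[1][0] = (4) + (5) = 9
  (M+N)[1][1] = (2) + (-2) = 0
M + N =
[       -2        -7 ]
[        9         0 ]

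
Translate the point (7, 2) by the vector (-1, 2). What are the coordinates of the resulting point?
(6, 4)

Translation by (-1, 2):
x' = 7 + -1 = 6
y' = 2 + 2 = 4
Homogeneous matrix: [[1, 0, -1], [0, 1, 2], [0, 0, 1]]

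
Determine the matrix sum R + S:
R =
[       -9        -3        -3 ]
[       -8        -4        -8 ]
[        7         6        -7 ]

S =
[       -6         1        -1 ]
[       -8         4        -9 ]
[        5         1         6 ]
R + S =
[      -15        -2        -4 ]
[      -16         0       -17 ]
[       12         7        -1 ]

Matrix addition is elementwise: (R+S)[i][j] = R[i][j] + S[i][j].
  (R+S)[0][0] = (-9) + (-6) = -15
  (R+S)[0][1] = (-3) + (1) = -2
  (R+S)[0][2] = (-3) + (-1) = -4
  (R+S)[1][0] = (-8) + (-8) = -16
  (R+S)[1][1] = (-4) + (4) = 0
  (R+S)[1][2] = (-8) + (-9) = -17
  (R+S)[2][0] = (7) + (5) = 12
  (R+S)[2][1] = (6) + (1) = 7
  (R+S)[2][2] = (-7) + (6) = -1
R + S =
[      -15        -2        -4 ]
[      -16         0       -17 ]
[       12         7        -1 ]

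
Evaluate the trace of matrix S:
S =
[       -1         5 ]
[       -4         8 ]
tr(S) = -1 + 8 = 7

The trace of a square matrix is the sum of its diagonal entries.
Diagonal entries of S: S[0][0] = -1, S[1][1] = 8.
tr(S) = -1 + 8 = 7.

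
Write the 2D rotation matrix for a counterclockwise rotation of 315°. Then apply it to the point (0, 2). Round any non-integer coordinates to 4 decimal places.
R = [[√2/2, √2/2], [-√2/2, √2/2]]; R·(0, 2) = (1.4142, 1.4142)

Rotation matrix formula: R(θ) = [[cos θ, -sin θ], [sin θ, cos θ]]
For θ = 315°:
cos(315°) = √2/2
sin(315°) = -√2/2
R = [[√2/2, √2/2], [-√2/2, √2/2]]
Apply to (0, 2): [√2/2·0 + (√2/2)·2, -√2/2·0 + √2/2·2] = (1.4142, 1.4142)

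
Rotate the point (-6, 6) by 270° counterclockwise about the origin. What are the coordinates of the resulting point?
(6, 6)

Rotation matrix R(θ) = [[cos θ, -sin θ], [sin θ, cos θ]]; for θ = 270°:
R = [[0, 1], [-1, 0]]
Result: R × [-6, 6]ᵀ = [0·-6 + (1)·6, -1·-6 + (0)·6]ᵀ = (6, 6)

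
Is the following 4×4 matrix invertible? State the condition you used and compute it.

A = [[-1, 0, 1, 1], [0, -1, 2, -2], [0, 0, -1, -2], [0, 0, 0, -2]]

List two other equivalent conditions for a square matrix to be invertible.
Yes, invertible; det(A) = 2 ≠ 0. Equivalent conditions: rank(A) = 4; Ax = 0 has only the trivial solution; 0 is not an eigenvalue; the columns of A are linearly independent.

To check invertibility, compute det(A).
The given matrix is triangular, so det(A) equals the product of its diagonal entries = 2 ≠ 0.
Since det(A) ≠ 0, A is invertible.
Equivalent conditions for a square matrix A to be invertible:
- rank(A) = 4 (full rank).
- The homogeneous system Ax = 0 has only the trivial solution x = 0.
- 0 is not an eigenvalue of A.
- The columns (equivalently rows) of A are linearly independent.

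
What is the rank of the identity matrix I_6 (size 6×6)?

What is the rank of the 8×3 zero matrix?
rank(I_6) = 6, rank(0) = 0

The identity I_6 has 6 columns that are the standard basis vectors e_1, …, e_6. These are linearly independent, so all 6 columns are pivots and rank(I_6) = 6.
The 8×3 zero matrix has every entry zero, so every row is the zero row and there are no pivots; rank(0) = 0.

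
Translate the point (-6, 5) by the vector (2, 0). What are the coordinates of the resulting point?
(-4, 5)

Translation by (2, 0):
x' = -6 + 2 = -4
y' = 5 + 0 = 5
Homogeneous matrix: [[1, 0, 2], [0, 1, 0], [0, 0, 1]]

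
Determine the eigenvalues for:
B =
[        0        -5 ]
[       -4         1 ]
λ = -4, 5

Solve det(B - λI) = 0. For a 2×2 matrix the characteristic equation is λ² - (trace)λ + det = 0.
trace(B) = a + d = 0 + 1 = 1.
det(B) = a*d - b*c = (0)*(1) - (-5)*(-4) = 0 - 20 = -20.
Characteristic equation: λ² - (1)λ + (-20) = 0.
Discriminant = (1)² - 4*(-20) = 1 + 80 = 81.
λ = (1 ± √81) / 2 = (1 ± 9) / 2 = -4, 5.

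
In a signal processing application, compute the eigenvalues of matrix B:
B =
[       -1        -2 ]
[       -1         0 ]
λ = -2, 1

Solve det(B - λI) = 0. For a 2×2 matrix the characteristic equation is λ² - (trace)λ + det = 0.
trace(B) = a + d = -1 + 0 = -1.
det(B) = a*d - b*c = (-1)*(0) - (-2)*(-1) = 0 - 2 = -2.
Characteristic equation: λ² - (-1)λ + (-2) = 0.
Discriminant = (-1)² - 4*(-2) = 1 + 8 = 9.
λ = (-1 ± √9) / 2 = (-1 ± 3) / 2 = -2, 1.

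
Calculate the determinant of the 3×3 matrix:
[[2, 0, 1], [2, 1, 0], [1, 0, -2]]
-5

Expansion along first row:
det = 2·det([[1,0],[0,-2]]) - 0·det([[2,0],[1,-2]]) + 1·det([[2,1],[1,0]])
    = 2·(1·-2 - 0·0) - 0·(2·-2 - 0·1) + 1·(2·0 - 1·1)
    = 2·-2 - 0·-4 + 1·-1
    = -4 + 0 + -1 = -5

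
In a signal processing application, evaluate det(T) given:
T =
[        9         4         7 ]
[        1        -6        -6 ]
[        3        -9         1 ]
det(T) = -553

Expand along row 0 (cofactor expansion): det(T) = a*(e*i - f*h) - b*(d*i - f*g) + c*(d*h - e*g), where the 3×3 is [[a, b, c], [d, e, f], [g, h, i]].
Minor M_00 = (-6)*(1) - (-6)*(-9) = -6 - 54 = -60.
Minor M_01 = (1)*(1) - (-6)*(3) = 1 + 18 = 19.
Minor M_02 = (1)*(-9) - (-6)*(3) = -9 + 18 = 9.
det(T) = (9)*(-60) - (4)*(19) + (7)*(9) = -540 - 76 + 63 = -553.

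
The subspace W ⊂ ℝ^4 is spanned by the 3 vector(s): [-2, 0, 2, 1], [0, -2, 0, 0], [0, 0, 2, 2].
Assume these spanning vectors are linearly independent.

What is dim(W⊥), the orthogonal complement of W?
dim(W⊥) = 1

For any subspace W of ℝ^n, dim(W) + dim(W⊥) = n (the whole-space dimension).
Here the given 3 vectors are linearly independent, so dim(W) = 3.
Thus dim(W⊥) = n - dim(W) = 4 - 3 = 1.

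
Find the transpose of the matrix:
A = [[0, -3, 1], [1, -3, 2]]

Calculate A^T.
[[0, 1], [-3, -3], [1, 2]]

The transpose sends entry (i,j) to (j,i); rows become columns.
Row 0 of A: [0, -3, 1] -> column 0 of A^T.
Row 1 of A: [1, -3, 2] -> column 1 of A^T.
A^T = [[0, 1], [-3, -3], [1, 2]]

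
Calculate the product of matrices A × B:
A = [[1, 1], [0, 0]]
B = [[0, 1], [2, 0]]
[[2, 1], [0, 0]]

Matrix multiplication:
C[0][0] = 1×0 + 1×2 = 2
C[0][1] = 1×1 + 1×0 = 1
C[1][0] = 0×0 + 0×2 = 0
C[1][1] = 0×1 + 0×0 = 0
Result: [[2, 1], [0, 0]]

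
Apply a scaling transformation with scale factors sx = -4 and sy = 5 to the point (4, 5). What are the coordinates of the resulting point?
(-16, 25)

Scaling matrix:
[[-4, 0], [0, 5]]
Result: (4 × -4, 5 × 5) = (-16, 25)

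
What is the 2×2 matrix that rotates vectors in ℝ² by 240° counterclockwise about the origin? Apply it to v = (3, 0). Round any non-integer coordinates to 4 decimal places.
R = [[-1/2, √3/2], [-√3/2, -1/2]]; R·v = (-1.5000, -2.5981)

A counterclockwise rotation by angle θ in ℝ² has matrix R(θ) = [[cos θ, -sin θ], [sin θ, cos θ]].
For θ = 240°: cos θ = -1/2, sin θ = -√3/2.
R(240°) = [[-1/2, √3/2], [-√3/2, -1/2]].
R·v = [-1/2·3 + (√3/2)·0, -√3/2·3 + -1/2·0] = (-1.5000, -2.5981).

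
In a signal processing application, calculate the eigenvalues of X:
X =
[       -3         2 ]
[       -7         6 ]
λ = -1, 4

Solve det(X - λI) = 0. For a 2×2 matrix the characteristic equation is λ² - (trace)λ + det = 0.
trace(X) = a + d = -3 + 6 = 3.
det(X) = a*d - b*c = (-3)*(6) - (2)*(-7) = -18 + 14 = -4.
Characteristic equation: λ² - (3)λ + (-4) = 0.
Discriminant = (3)² - 4*(-4) = 9 + 16 = 25.
λ = (3 ± √25) / 2 = (3 ± 5) / 2 = -1, 4.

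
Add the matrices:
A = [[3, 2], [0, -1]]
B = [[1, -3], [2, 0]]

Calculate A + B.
[[4, -1], [2, -1]]

Add corresponding elements:
(3)+(1)=4
(2)+(-3)=-1
(0)+(2)=2
(-1)+(0)=-1
A + B = [[4, -1], [2, -1]]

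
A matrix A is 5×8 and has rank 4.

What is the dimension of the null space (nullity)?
4

The rank-nullity theorem for an m×n matrix states:
rank(A) + nullity(A) = n (the number of columns).
Here n = 8 and rank(A) = 4, so nullity(A) = 8 - 4 = 4.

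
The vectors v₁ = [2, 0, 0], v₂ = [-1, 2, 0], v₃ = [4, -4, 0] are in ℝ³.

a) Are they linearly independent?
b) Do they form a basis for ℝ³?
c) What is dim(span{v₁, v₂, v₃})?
Not independent, not a basis, dim(span) = 2

Check whether v₃ can be written as a linear combination of v₁ and v₂.
v₃ = (1)·v₁ + (-2)·v₂ = [4, -4, 0], so the three vectors are linearly dependent.
Thus they do not form a basis for ℝ³, and dim(span{v₁, v₂, v₃}) = 2 (spanned by v₁ and v₂).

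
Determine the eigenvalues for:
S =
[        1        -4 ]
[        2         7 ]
λ = 3, 5

Solve det(S - λI) = 0. For a 2×2 matrix the characteristic equation is λ² - (trace)λ + det = 0.
trace(S) = a + d = 1 + 7 = 8.
det(S) = a*d - b*c = (1)*(7) - (-4)*(2) = 7 + 8 = 15.
Characteristic equation: λ² - (8)λ + (15) = 0.
Discriminant = (8)² - 4*(15) = 64 - 60 = 4.
λ = (8 ± √4) / 2 = (8 ± 2) / 2 = 3, 5.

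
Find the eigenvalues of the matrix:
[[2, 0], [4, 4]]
λ = 2 and λ = 4

Characteristic equation: det(A - λI) = 0
λ² - (trace)λ + (det) = 0
λ² - (6)λ + (8) = 0
λ² - 6λ + 8 = 0
Solving: λ = 2, 4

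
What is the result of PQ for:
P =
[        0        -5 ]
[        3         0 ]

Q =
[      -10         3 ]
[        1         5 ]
PQ =
[       -5       -25 ]
[      -30         9 ]

Matrix multiplication: (PQ)[i][j] = sum over k of P[i][k] * Q[k][j].
  (PQ)[0][0] = (0)*(-10) + (-5)*(1) = -5
  (PQ)[0][1] = (0)*(3) + (-5)*(5) = -25
  (PQ)[1][0] = (3)*(-10) + (0)*(1) = -30
  (PQ)[1][1] = (3)*(3) + (0)*(5) = 9
PQ =
[       -5       -25 ]
[      -30         9 ]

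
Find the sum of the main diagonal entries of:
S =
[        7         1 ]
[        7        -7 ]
tr(S) = 7 - 7 = 0

The trace of a square matrix is the sum of its diagonal entries.
Diagonal entries of S: S[0][0] = 7, S[1][1] = -7.
tr(S) = 7 - 7 = 0.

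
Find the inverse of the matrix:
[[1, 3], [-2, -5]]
[[-5, -3], [2, 1]]

For [[a,b],[c,d]], inverse = (1/det)·[[d,-b],[-c,a]]
det = 1·-5 - 3·-2 = 1
Inverse = (1/1)·[[-5, -3], [2, 1]]
        = [[-5, -3], [2, 1]]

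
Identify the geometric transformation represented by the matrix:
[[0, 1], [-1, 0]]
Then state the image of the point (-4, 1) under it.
rotation by 90° clockwise (i.e., 270° counterclockwise); image of (-4, 1) is (1, 4)

This matches the form [[cos θ, -sin θ], [sin θ, cos θ]] of a rotation matrix; reading off cos θ and sin θ gives the angle.
The matrix [[0, 1], [-1, 0]] represents: rotation by 90° clockwise (i.e., 270° counterclockwise).
Applying it to (-4, 1): [0·-4 + 1·1, -1·-4 + 0·1] = (1, 4).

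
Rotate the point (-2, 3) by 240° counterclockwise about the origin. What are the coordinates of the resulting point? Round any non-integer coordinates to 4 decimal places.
(3.5981, 0.2321)

Rotation matrix R(θ) = [[cos θ, -sin θ], [sin θ, cos θ]]; for θ = 240°:
R = [[-1/2, √3/2], [-√3/2, -1/2]]
Result: R × [-2, 3]ᵀ = [-1/2·-2 + (√3/2)·3, -√3/2·-2 + (-1/2)·3]ᵀ = (3.5981, 0.2321)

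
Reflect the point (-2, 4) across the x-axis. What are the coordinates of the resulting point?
(-2, -4)

Reflection across x-axis: (-2, 4) → (-2, -4)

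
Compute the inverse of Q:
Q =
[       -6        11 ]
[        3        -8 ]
det(Q) = 15
Q⁻¹ =
[    -8/15    -11/15 ]
[     -1/5      -2/5 ]

For a 2×2 matrix Q = [[a, b], [c, d]] with det(Q) ≠ 0, Q⁻¹ = (1/det(Q)) * [[d, -b], [-c, a]].
det(Q) = (-6)*(-8) - (11)*(3) = 48 - 33 = 15.
Q⁻¹ = (1/15) * [[-8, -11], [-3, -6]].
Dividing each entry by 15 and reducing:
Q⁻¹ =
[    -8/15    -11/15 ]
[     -1/5      -2/5 ]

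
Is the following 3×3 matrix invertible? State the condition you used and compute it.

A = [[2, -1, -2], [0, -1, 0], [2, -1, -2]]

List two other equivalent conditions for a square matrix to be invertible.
No, not invertible; det(A) = 0 (two rows are equal, so the rows are linearly dependent). Equivalent conditions (failing for this A): rank(A) < 3; Ax = 0 has non-trivial solutions; 0 is an eigenvalue; the columns are linearly dependent.

To check invertibility, compute det(A).
In this matrix, row 0 and the last row are identical, so one row is a scalar multiple of another and the rows are linearly dependent.
A matrix with linearly dependent rows has det = 0 and is not invertible.
Equivalent failed conditions:
- rank(A) < 3.
- Ax = 0 has non-trivial solutions.
- 0 is an eigenvalue.
- The columns are linearly dependent.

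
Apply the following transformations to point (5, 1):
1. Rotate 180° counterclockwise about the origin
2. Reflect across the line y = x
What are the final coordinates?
(-1, -5)

Step 1: Rotate 180° → (-5, -1)
Step 2: Reflect across the line y = x → (-1, -5)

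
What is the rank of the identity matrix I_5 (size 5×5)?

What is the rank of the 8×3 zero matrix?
rank(I_5) = 5, rank(0) = 0

The identity I_5 has 5 columns that are the standard basis vectors e_1, …, e_5. These are linearly independent, so all 5 columns are pivots and rank(I_5) = 5.
The 8×3 zero matrix has every entry zero, so every row is the zero row and there are no pivots; rank(0) = 0.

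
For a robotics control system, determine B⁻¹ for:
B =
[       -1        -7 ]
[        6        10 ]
det(B) = 32
B⁻¹ =
[     5/16      7/32 ]
[    -3/16     -1/32 ]

For a 2×2 matrix B = [[a, b], [c, d]] with det(B) ≠ 0, B⁻¹ = (1/det(B)) * [[d, -b], [-c, a]].
det(B) = (-1)*(10) - (-7)*(6) = -10 + 42 = 32.
B⁻¹ = (1/32) * [[10, 7], [-6, -1]].
Dividing each entry by 32 and reducing:
B⁻¹ =
[     5/16      7/32 ]
[    -3/16     -1/32 ]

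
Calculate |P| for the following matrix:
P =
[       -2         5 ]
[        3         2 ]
det(P) = -19

For a 2×2 matrix [[a, b], [c, d]], det = a*d - b*c.
det(P) = (-2)*(2) - (5)*(3) = -4 - 15 = -19.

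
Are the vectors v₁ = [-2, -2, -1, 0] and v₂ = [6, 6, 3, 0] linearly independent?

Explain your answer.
No, linearly dependent (v₂ = -3·v₁)

Check whether there is a scalar k with v₂ = k·v₁.
Comparing components, k = -3 satisfies -3·[-2, -2, -1, 0] = [6, 6, 3, 0].
Since v₂ is a scalar multiple of v₁, the two vectors are linearly dependent.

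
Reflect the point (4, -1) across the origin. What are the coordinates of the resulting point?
(-4, 1)

Reflection across origin: (4, -1) → (-4, 1)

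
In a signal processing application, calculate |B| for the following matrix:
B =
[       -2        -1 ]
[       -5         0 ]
det(B) = -5

For a 2×2 matrix [[a, b], [c, d]], det = a*d - b*c.
det(B) = (-2)*(0) - (-1)*(-5) = 0 - 5 = -5.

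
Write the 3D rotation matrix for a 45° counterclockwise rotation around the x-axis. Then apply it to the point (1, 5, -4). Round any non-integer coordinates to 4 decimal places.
R = [[1, 0, 0], [0, √2/2, -√2/2], [0, √2/2, √2/2]]; R·(1, 5, -4) = (1.0000, 6.3640, 0.7071)

Rotation matrix for 45° around x-axis:
cos(45°) = √2/2, sin(45°) = √2/2
R = [[1, 0, 0], [0, √2/2, -√2/2], [0, √2/2, √2/2]]
Apply to (1, 5, -4): R·[1, 5, -4]ᵀ = (1.0000, 6.3640, 0.7071)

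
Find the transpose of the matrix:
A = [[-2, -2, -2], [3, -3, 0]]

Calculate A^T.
[[-2, 3], [-2, -3], [-2, 0]]

The transpose sends entry (i,j) to (j,i); rows become columns.
Row 0 of A: [-2, -2, -2] -> column 0 of A^T.
Row 1 of A: [3, -3, 0] -> column 1 of A^T.
A^T = [[-2, 3], [-2, -3], [-2, 0]]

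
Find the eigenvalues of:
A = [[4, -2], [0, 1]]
λ = 1, 4

Solve det(A - λI) = 0. For a 2×2 matrix this is λ² - (trace)λ + det = 0.
trace(A) = 4 + 1 = 5.
det(A) = (4)*(1) - (-2)*(0) = 4 - 0 = 4.
Characteristic equation: λ² - (5)λ + (4) = 0.
Discriminant: (5)² - 4*(4) = 25 - 16 = 9.
Roots: λ = (5 ± √9) / 2 = 1, 4.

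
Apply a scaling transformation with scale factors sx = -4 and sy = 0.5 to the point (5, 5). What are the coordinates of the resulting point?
(-20, 2.5)

Scaling matrix:
[[-4, 0], [0, 0.50]]
Result: (5 × -4, 5 × 0.5) = (-20, 2.5)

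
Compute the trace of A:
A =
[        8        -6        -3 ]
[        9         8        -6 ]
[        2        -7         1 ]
tr(A) = 8 + 8 + 1 = 17

The trace of a square matrix is the sum of its diagonal entries.
Diagonal entries of A: A[0][0] = 8, A[1][1] = 8, A[2][2] = 1.
tr(A) = 8 + 8 + 1 = 17.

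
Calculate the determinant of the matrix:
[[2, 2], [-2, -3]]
-2

For a 2×2 matrix [[a, b], [c, d]], det = ad - bc
det = (2)(-3) - (2)(-2) = -6 - -4 = -2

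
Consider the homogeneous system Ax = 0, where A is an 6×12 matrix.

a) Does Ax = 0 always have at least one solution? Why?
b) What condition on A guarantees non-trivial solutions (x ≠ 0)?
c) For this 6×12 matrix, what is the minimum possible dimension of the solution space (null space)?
a) Yes, x = 0 is always a solution. b) When A has linearly dependent columns (rank < n). c) Minimum nullity = 6.

a) x = 0 satisfies A·0 = 0, so the zero vector is always a solution.
b) Non-trivial solutions exist iff the columns of A are linearly dependent, equivalently rank(A) < n (the number of columns).
c) By rank-nullity, rank(A) + nullity(A) = n = 12. Since A has only 6 rows, rank(A) ≤ 6, so nullity(A) ≥ 12 - 6 = 6.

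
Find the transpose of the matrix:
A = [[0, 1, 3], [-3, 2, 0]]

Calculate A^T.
[[0, -3], [1, 2], [3, 0]]

The transpose sends entry (i,j) to (j,i); rows become columns.
Row 0 of A: [0, 1, 3] -> column 0 of A^T.
Row 1 of A: [-3, 2, 0] -> column 1 of A^T.
A^T = [[0, -3], [1, 2], [3, 0]]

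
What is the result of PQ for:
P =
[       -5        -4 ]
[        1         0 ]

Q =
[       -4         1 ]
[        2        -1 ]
PQ =
[       12        -1 ]
[       -4         1 ]

Matrix multiplication: (PQ)[i][j] = sum over k of P[i][k] * Q[k][j].
  (PQ)[0][0] = (-5)*(-4) + (-4)*(2) = 12
  (PQ)[0][1] = (-5)*(1) + (-4)*(-1) = -1
  (PQ)[1][0] = (1)*(-4) + (0)*(2) = -4
  (PQ)[1][1] = (1)*(1) + (0)*(-1) = 1
PQ =
[       12        -1 ]
[       -4         1 ]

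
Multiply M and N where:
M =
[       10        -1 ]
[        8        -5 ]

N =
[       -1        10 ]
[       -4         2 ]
MN =
[       -6        98 ]
[       12        70 ]

Matrix multiplication: (MN)[i][j] = sum over k of M[i][k] * N[k][j].
  (MN)[0][0] = (10)*(-1) + (-1)*(-4) = -6
  (MN)[0][1] = (10)*(10) + (-1)*(2) = 98
  (MN)[1][0] = (8)*(-1) + (-5)*(-4) = 12
  (MN)[1][1] = (8)*(10) + (-5)*(2) = 70
MN =
[       -6        98 ]
[       12        70 ]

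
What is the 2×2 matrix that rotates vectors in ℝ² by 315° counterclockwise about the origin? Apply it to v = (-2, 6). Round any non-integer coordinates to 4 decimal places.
R = [[√2/2, √2/2], [-√2/2, √2/2]]; R·v = (2.8284, 5.6569)

A counterclockwise rotation by angle θ in ℝ² has matrix R(θ) = [[cos θ, -sin θ], [sin θ, cos θ]].
For θ = 315°: cos θ = √2/2, sin θ = -√2/2.
R(315°) = [[√2/2, √2/2], [-√2/2, √2/2]].
R·v = [√2/2·-2 + (√2/2)·6, -√2/2·-2 + √2/2·6] = (2.8284, 5.6569).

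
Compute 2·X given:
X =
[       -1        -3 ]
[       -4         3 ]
2X =
[       -2        -6 ]
[       -8         6 ]

Scalar multiplication is elementwise: (2X)[i][j] = 2 * X[i][j].
  (2X)[0][0] = 2 * (-1) = -2
  (2X)[0][1] = 2 * (-3) = -6
  (2X)[1][0] = 2 * (-4) = -8
  (2X)[1][1] = 2 * (3) = 6
2X =
[       -2        -6 ]
[       -8         6 ]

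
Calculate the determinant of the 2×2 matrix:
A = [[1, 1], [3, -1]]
-4

For A = [[a, b], [c, d]], det(A) = a*d - b*c.
det(A) = (1)*(-1) - (1)*(3) = -1 - 3 = -4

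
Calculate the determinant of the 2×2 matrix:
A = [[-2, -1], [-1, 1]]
-3

For A = [[a, b], [c, d]], det(A) = a*d - b*c.
det(A) = (-2)*(1) - (-1)*(-1) = -2 - 1 = -3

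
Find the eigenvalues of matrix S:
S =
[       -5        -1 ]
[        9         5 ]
λ = -4, 4

Solve det(S - λI) = 0. For a 2×2 matrix the characteristic equation is λ² - (trace)λ + det = 0.
trace(S) = a + d = -5 + 5 = 0.
det(S) = a*d - b*c = (-5)*(5) - (-1)*(9) = -25 + 9 = -16.
Characteristic equation: λ² - (0)λ + (-16) = 0.
Discriminant = (0)² - 4*(-16) = 0 + 64 = 64.
λ = (0 ± √64) / 2 = (0 ± 8) / 2 = -4, 4.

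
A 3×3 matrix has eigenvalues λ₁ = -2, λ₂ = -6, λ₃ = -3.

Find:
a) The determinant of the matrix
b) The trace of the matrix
det = -36, trace = -11

Two standard eigenvalue identities:
- det(A) equals the product of the eigenvalues (counted with multiplicity).
- trace(A) equals the sum of the eigenvalues.
det(A) = (-2)*(-6)*(-3) = -36.
trace(A) = -2 - 6 - 3 = -11.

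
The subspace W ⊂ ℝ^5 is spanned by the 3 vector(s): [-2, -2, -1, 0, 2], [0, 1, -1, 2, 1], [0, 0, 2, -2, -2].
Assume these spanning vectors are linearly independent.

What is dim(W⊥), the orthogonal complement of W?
dim(W⊥) = 2

For any subspace W of ℝ^n, dim(W) + dim(W⊥) = n (the whole-space dimension).
Here the given 3 vectors are linearly independent, so dim(W) = 3.
Thus dim(W⊥) = n - dim(W) = 5 - 3 = 2.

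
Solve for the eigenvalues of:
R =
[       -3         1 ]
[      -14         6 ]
λ = -1, 4

Solve det(R - λI) = 0. For a 2×2 matrix the characteristic equation is λ² - (trace)λ + det = 0.
trace(R) = a + d = -3 + 6 = 3.
det(R) = a*d - b*c = (-3)*(6) - (1)*(-14) = -18 + 14 = -4.
Characteristic equation: λ² - (3)λ + (-4) = 0.
Discriminant = (3)² - 4*(-4) = 9 + 16 = 25.
λ = (3 ± √25) / 2 = (3 ± 5) / 2 = -1, 4.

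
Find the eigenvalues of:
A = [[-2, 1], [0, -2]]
λ = -2, -2

Solve det(A - λI) = 0. For a 2×2 matrix this is λ² - (trace)λ + det = 0.
trace(A) = -2 - 2 = -4.
det(A) = (-2)*(-2) - (1)*(0) = 4 - 0 = 4.
Characteristic equation: λ² - (-4)λ + (4) = 0.
Discriminant: (-4)² - 4*(4) = 16 - 16 = 0.
Roots: λ = (-4 ± √0) / 2 = -2, -2.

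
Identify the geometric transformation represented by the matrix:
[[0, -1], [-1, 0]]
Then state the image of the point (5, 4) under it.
reflection across the line y = -x; image of (5, 4) is (-4, -5)

This is a symmetric orthogonal matrix with determinant -1, which characterizes a reflection in ℝ².
The matrix [[0, -1], [-1, 0]] represents: reflection across the line y = -x.
Applying it to (5, 4): [0·5 + -1·4, -1·5 + 0·4] = (-4, -5).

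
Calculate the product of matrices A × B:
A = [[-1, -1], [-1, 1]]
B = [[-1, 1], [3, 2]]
[[-2, -3], [4, 1]]

Matrix multiplication:
C[0][0] = -1×-1 + -1×3 = -2
C[0][1] = -1×1 + -1×2 = -3
C[1][0] = -1×-1 + 1×3 = 4
C[1][1] = -1×1 + 1×2 = 1
Result: [[-2, -3], [4, 1]]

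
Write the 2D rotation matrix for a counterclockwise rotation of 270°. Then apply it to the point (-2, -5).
R = [[0, 1], [-1, 0]]; R·(-2, -5) = (-5, 2)

Rotation matrix formula: R(θ) = [[cos θ, -sin θ], [sin θ, cos θ]]
For θ = 270°:
cos(270°) = 0
sin(270°) = -1
R = [[0, 1], [-1, 0]]
Apply to (-2, -5): [0·-2 + (1)·-5, -1·-2 + 0·-5] = (-5, 2)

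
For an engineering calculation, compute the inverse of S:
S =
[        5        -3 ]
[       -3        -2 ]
det(S) = -19
S⁻¹ =
[     2/19     -3/19 ]
[    -3/19     -5/19 ]

For a 2×2 matrix S = [[a, b], [c, d]] with det(S) ≠ 0, S⁻¹ = (1/det(S)) * [[d, -b], [-c, a]].
det(S) = (5)*(-2) - (-3)*(-3) = -10 - 9 = -19.
S⁻¹ = (1/-19) * [[-2, 3], [3, 5]].
Dividing each entry by -19 and reducing:
S⁻¹ =
[     2/19     -3/19 ]
[    -3/19     -5/19 ]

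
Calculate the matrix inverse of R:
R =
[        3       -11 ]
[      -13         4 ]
det(R) = -131
R⁻¹ =
[   -4/131   -11/131 ]
[  -13/131    -3/131 ]

For a 2×2 matrix R = [[a, b], [c, d]] with det(R) ≠ 0, R⁻¹ = (1/det(R)) * [[d, -b], [-c, a]].
det(R) = (3)*(4) - (-11)*(-13) = 12 - 143 = -131.
R⁻¹ = (1/-131) * [[4, 11], [13, 3]].
Dividing each entry by -131 and reducing:
R⁻¹ =
[   -4/131   -11/131 ]
[  -13/131    -3/131 ]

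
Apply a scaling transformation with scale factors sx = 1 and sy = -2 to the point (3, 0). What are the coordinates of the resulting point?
(3, 0)

Scaling matrix:
[[1, 0], [0, -2]]
Result: (3 × 1, 0 × -2) = (3, 0)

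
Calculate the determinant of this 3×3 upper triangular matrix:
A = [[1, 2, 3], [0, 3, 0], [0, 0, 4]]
12

The determinant of a triangular matrix is the product of its diagonal entries (the off-diagonal entries above the diagonal do not affect it).
det(A) = (1) * (3) * (4) = 12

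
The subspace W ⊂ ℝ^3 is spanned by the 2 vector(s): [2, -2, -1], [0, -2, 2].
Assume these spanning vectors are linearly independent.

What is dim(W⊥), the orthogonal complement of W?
dim(W⊥) = 1

For any subspace W of ℝ^n, dim(W) + dim(W⊥) = n (the whole-space dimension).
Here the given 2 vectors are linearly independent, so dim(W) = 2.
Thus dim(W⊥) = n - dim(W) = 3 - 2 = 1.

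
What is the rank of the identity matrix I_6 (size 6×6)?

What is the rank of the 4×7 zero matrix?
rank(I_6) = 6, rank(0) = 0

The identity I_6 has 6 columns that are the standard basis vectors e_1, …, e_6. These are linearly independent, so all 6 columns are pivots and rank(I_6) = 6.
The 4×7 zero matrix has every entry zero, so every row is the zero row and there are no pivots; rank(0) = 0.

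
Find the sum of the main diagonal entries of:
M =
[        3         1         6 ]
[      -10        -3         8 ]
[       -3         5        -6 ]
tr(M) = 3 - 3 - 6 = -6

The trace of a square matrix is the sum of its diagonal entries.
Diagonal entries of M: M[0][0] = 3, M[1][1] = -3, M[2][2] = -6.
tr(M) = 3 - 3 - 6 = -6.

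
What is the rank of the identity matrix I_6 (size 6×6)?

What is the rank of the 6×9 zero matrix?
rank(I_6) = 6, rank(0) = 0

The identity I_6 has 6 columns that are the standard basis vectors e_1, …, e_6. These are linearly independent, so all 6 columns are pivots and rank(I_6) = 6.
The 6×9 zero matrix has every entry zero, so every row is the zero row and there are no pivots; rank(0) = 0.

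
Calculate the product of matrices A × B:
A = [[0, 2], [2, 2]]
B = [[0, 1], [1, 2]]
[[2, 4], [2, 6]]

Matrix multiplication:
C[0][0] = 0×0 + 2×1 = 2
C[0][1] = 0×1 + 2×2 = 4
C[1][0] = 2×0 + 2×1 = 2
C[1][1] = 2×1 + 2×2 = 6
Result: [[2, 4], [2, 6]]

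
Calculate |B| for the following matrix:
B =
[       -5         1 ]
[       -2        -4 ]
det(B) = 22

For a 2×2 matrix [[a, b], [c, d]], det = a*d - b*c.
det(B) = (-5)*(-4) - (1)*(-2) = 20 + 2 = 22.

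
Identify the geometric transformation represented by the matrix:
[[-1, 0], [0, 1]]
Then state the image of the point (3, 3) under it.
reflection across the y-axis; image of (3, 3) is (-3, 3)

This is a symmetric orthogonal matrix with determinant -1, which characterizes a reflection in ℝ².
The matrix [[-1, 0], [0, 1]] represents: reflection across the y-axis.
Applying it to (3, 3): [-1·3 + 0·3, 0·3 + 1·3] = (-3, 3).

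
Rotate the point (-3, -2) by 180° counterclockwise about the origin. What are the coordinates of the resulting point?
(3, 2)

Rotation matrix R(θ) = [[cos θ, -sin θ], [sin θ, cos θ]]; for θ = 180°:
R = [[-1, 0], [0, -1]]
Result: R × [-3, -2]ᵀ = [-1·-3 + (0)·-2, 0·-3 + (-1)·-2]ᵀ = (3, 2)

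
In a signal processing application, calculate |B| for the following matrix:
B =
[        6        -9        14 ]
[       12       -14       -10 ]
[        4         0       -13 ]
det(B) = 832

Expand along row 0 (cofactor expansion): det(B) = a*(e*i - f*h) - b*(d*i - f*g) + c*(d*h - e*g), where the 3×3 is [[a, b, c], [d, e, f], [g, h, i]].
Minor M_00 = (-14)*(-13) - (-10)*(0) = 182 - 0 = 182.
Minor M_01 = (12)*(-13) - (-10)*(4) = -156 + 40 = -116.
Minor M_02 = (12)*(0) - (-14)*(4) = 0 + 56 = 56.
det(B) = (6)*(182) - (-9)*(-116) + (14)*(56) = 1092 - 1044 + 784 = 832.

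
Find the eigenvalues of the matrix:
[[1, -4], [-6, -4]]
λ = -7 and λ = 4

Characteristic equation: det(A - λI) = 0
λ² - (trace)λ + (det) = 0
λ² - (-3)λ + (-28) = 0
λ² + 3λ - 28 = 0
Solving: λ = -7, 4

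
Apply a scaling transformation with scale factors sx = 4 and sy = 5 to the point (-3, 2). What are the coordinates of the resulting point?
(-12, 10)

Scaling matrix:
[[4, 0], [0, 5]]
Result: (-3 × 4, 2 × 5) = (-12, 10)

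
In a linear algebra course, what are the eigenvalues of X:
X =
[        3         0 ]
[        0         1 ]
λ = 1, 3

Solve det(X - λI) = 0. For a 2×2 matrix the characteristic equation is λ² - (trace)λ + det = 0.
trace(X) = a + d = 3 + 1 = 4.
det(X) = a*d - b*c = (3)*(1) - (0)*(0) = 3 - 0 = 3.
Characteristic equation: λ² - (4)λ + (3) = 0.
Discriminant = (4)² - 4*(3) = 16 - 12 = 4.
λ = (4 ± √4) / 2 = (4 ± 2) / 2 = 1, 3.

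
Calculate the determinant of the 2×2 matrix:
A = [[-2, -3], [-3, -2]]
-5

For A = [[a, b], [c, d]], det(A) = a*d - b*c.
det(A) = (-2)*(-2) - (-3)*(-3) = 4 - 9 = -5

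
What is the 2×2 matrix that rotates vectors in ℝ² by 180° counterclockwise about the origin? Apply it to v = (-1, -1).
R = [[-1, 0], [0, -1]]; R·v = (1, 1)

A counterclockwise rotation by angle θ in ℝ² has matrix R(θ) = [[cos θ, -sin θ], [sin θ, cos θ]].
For θ = 180°: cos θ = -1, sin θ = 0.
R(180°) = [[-1, 0], [0, -1]].
R·v = [-1·-1 + (0)·-1, 0·-1 + -1·-1] = (1, 1).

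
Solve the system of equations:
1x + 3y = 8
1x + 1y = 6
x = 5, y = 1

Use elimination (row reduction):
Equation 1: 1x + 3y = 8.
Equation 2: 1x + 1y = 6.
Multiply Eq1 by 1 and Eq2 by 1: 1x + 3y = 8;  1x + 1y = 6.
Subtract: (-2)y = -2, so y = 1.
Back-substitute into Eq1: 1x + 3*(1) = 8, so x = 5.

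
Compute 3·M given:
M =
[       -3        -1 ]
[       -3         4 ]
3M =
[       -9        -3 ]
[       -9        12 ]

Scalar multiplication is elementwise: (3M)[i][j] = 3 * M[i][j].
  (3M)[0][0] = 3 * (-3) = -9
  (3M)[0][1] = 3 * (-1) = -3
  (3M)[1][0] = 3 * (-3) = -9
  (3M)[1][1] = 3 * (4) = 12
3M =
[       -9        -3 ]
[       -9        12 ]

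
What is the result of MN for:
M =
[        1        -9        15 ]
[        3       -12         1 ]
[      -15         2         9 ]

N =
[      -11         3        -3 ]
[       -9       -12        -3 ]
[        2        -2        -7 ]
MN =
[      100        81       -81 ]
[       77       151        20 ]
[      165       -87       -24 ]

Matrix multiplication: (MN)[i][j] = sum over k of M[i][k] * N[k][j].
  (MN)[0][0] = (1)*(-11) + (-9)*(-9) + (15)*(2) = 100
  (MN)[0][1] = (1)*(3) + (-9)*(-12) + (15)*(-2) = 81
  (MN)[0][2] = (1)*(-3) + (-9)*(-3) + (15)*(-7) = -81
  (MN)[1][0] = (3)*(-11) + (-12)*(-9) + (1)*(2) = 77
  (MN)[1][1] = (3)*(3) + (-12)*(-12) + (1)*(-2) = 151
  (MN)[1][2] = (3)*(-3) + (-12)*(-3) + (1)*(-7) = 20
  (MN)[2][0] = (-15)*(-11) + (2)*(-9) + (9)*(2) = 165
  (MN)[2][1] = (-15)*(3) + (2)*(-12) + (9)*(-2) = -87
  (MN)[2][2] = (-15)*(-3) + (2)*(-3) + (9)*(-7) = -24
MN =
[      100        81       -81 ]
[       77       151        20 ]
[      165       -87       -24 ]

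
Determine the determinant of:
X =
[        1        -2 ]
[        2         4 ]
det(X) = 8

For a 2×2 matrix [[a, b], [c, d]], det = a*d - b*c.
det(X) = (1)*(4) - (-2)*(2) = 4 + 4 = 8.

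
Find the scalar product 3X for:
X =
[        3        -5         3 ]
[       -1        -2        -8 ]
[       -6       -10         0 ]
3X =
[        9       -15         9 ]
[       -3        -6       -24 ]
[      -18       -30         0 ]

Scalar multiplication is elementwise: (3X)[i][j] = 3 * X[i][j].
  (3X)[0][0] = 3 * (3) = 9
  (3X)[0][1] = 3 * (-5) = -15
  (3X)[0][2] = 3 * (3) = 9
  (3X)[1][0] = 3 * (-1) = -3
  (3X)[1][1] = 3 * (-2) = -6
  (3X)[1][2] = 3 * (-8) = -24
  (3X)[2][0] = 3 * (-6) = -18
  (3X)[2][1] = 3 * (-10) = -30
  (3X)[2][2] = 3 * (0) = 0
3X =
[        9       -15         9 ]
[       -3        -6       -24 ]
[      -18       -30         0 ]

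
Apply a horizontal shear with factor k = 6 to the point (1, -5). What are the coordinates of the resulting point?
(-29, -5)

Shear matrix for horizontal shear with factor k = 6:
[[1, 6], [0, 1]]
Result: (1, -5) → (-29, -5)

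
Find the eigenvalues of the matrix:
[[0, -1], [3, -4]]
λ = -3 and λ = -1

Characteristic equation: det(A - λI) = 0
λ² - (trace)λ + (det) = 0
λ² - (-4)λ + (3) = 0
λ² + 4λ + 3 = 0
Solving: λ = -3, -1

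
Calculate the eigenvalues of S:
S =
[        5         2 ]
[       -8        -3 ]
λ = 1, 1

Solve det(S - λI) = 0. For a 2×2 matrix the characteristic equation is λ² - (trace)λ + det = 0.
trace(S) = a + d = 5 - 3 = 2.
det(S) = a*d - b*c = (5)*(-3) - (2)*(-8) = -15 + 16 = 1.
Characteristic equation: λ² - (2)λ + (1) = 0.
Discriminant = (2)² - 4*(1) = 4 - 4 = 0.
λ = (2 ± √0) / 2 = (2 ± 0) / 2 = 1, 1.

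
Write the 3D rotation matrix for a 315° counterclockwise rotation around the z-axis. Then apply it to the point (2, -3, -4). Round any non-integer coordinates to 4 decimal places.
R = [[√2/2, √2/2, 0], [-√2/2, √2/2, 0], [0, 0, 1]]; R·(2, -3, -4) = (-0.7071, -3.5355, -4.0000)

Rotation matrix for 315° around z-axis:
cos(315°) = √2/2, sin(315°) = -√2/2
R = [[√2/2, √2/2, 0], [-√2/2, √2/2, 0], [0, 0, 1]]
Apply to (2, -3, -4): R·[2, -3, -4]ᵀ = (-0.7071, -3.5355, -4.0000)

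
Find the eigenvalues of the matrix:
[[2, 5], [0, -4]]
λ = -4 and λ = 2

Characteristic equation: det(A - λI) = 0
λ² - (trace)λ + (det) = 0
λ² - (-2)λ + (-8) = 0
λ² + 2λ - 8 = 0
Solving: λ = -4, 2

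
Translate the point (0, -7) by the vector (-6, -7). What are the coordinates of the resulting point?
(-6, -14)

Translation by (-6, -7):
x' = 0 + -6 = -6
y' = -7 + -7 = -14
Homogeneous matrix: [[1, 0, -6], [0, 1, -7], [0, 0, 1]]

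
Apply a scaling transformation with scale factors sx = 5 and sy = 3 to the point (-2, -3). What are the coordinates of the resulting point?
(-10, -9)

Scaling matrix:
[[5, 0], [0, 3]]
Result: (-2 × 5, -3 × 3) = (-10, -9)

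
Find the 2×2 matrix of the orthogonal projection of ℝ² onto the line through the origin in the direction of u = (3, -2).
[[9/13, -6/13], [-6/13, 4/13]]

The orthogonal projection onto the line spanned by a nonzero vector u = (a, b) has matrix P = (u uᵀ) / (uᵀ u) = (1/(a² + b²)) · [[a², ab], [ab, b²]].
Here u = (3, -2), so a² + b² = 9 + 4 = 13.
P = (1/13) · [[9, -6], [-6, 4]] = [[9/13, -6/13], [-6/13, 4/13]].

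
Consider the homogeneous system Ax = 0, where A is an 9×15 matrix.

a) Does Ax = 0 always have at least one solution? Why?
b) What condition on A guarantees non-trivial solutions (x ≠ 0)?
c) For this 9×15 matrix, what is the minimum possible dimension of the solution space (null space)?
a) Yes, x = 0 is always a solution. b) When A has linearly dependent columns (rank < n). c) Minimum nullity = 6.

a) x = 0 satisfies A·0 = 0, so the zero vector is always a solution.
b) Non-trivial solutions exist iff the columns of A are linearly dependent, equivalently rank(A) < n (the number of columns).
c) By rank-nullity, rank(A) + nullity(A) = n = 15. Since A has only 9 rows, rank(A) ≤ 9, so nullity(A) ≥ 15 - 9 = 6.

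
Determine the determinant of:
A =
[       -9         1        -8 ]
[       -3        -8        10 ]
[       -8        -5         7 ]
det(A) = 387

Expand along row 0 (cofactor expansion): det(A) = a*(e*i - f*h) - b*(d*i - f*g) + c*(d*h - e*g), where the 3×3 is [[a, b, c], [d, e, f], [g, h, i]].
Minor M_00 = (-8)*(7) - (10)*(-5) = -56 + 50 = -6.
Minor M_01 = (-3)*(7) - (10)*(-8) = -21 + 80 = 59.
Minor M_02 = (-3)*(-5) - (-8)*(-8) = 15 - 64 = -49.
det(A) = (-9)*(-6) - (1)*(59) + (-8)*(-49) = 54 - 59 + 392 = 387.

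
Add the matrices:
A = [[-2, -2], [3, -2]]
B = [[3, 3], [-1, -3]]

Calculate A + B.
[[1, 1], [2, -5]]

Add corresponding elements:
(-2)+(3)=1
(-2)+(3)=1
(3)+(-1)=2
(-2)+(-3)=-5
A + B = [[1, 1], [2, -5]]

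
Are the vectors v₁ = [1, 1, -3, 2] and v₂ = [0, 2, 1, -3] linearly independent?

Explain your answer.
Yes, linearly independent

Two vectors are linearly dependent iff one is a scalar multiple of the other.
No single scalar k satisfies v₂ = k·v₁ (the ratios of corresponding entries disagree), so v₁ and v₂ are linearly independent.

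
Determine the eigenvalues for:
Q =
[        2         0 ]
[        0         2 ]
λ = 2, 2

Solve det(Q - λI) = 0. For a 2×2 matrix the characteristic equation is λ² - (trace)λ + det = 0.
trace(Q) = a + d = 2 + 2 = 4.
det(Q) = a*d - b*c = (2)*(2) - (0)*(0) = 4 - 0 = 4.
Characteristic equation: λ² - (4)λ + (4) = 0.
Discriminant = (4)² - 4*(4) = 16 - 16 = 0.
λ = (4 ± √0) / 2 = (4 ± 0) / 2 = 2, 2.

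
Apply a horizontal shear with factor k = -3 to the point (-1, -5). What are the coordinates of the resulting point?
(14, -5)

Shear matrix for horizontal shear with factor k = -3:
[[1, -3], [0, 1]]
Result: (-1, -5) → (14, -5)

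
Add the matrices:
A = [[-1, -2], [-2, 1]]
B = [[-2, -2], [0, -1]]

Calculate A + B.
[[-3, -4], [-2, 0]]

Add corresponding elements:
(-1)+(-2)=-3
(-2)+(-2)=-4
(-2)+(0)=-2
(1)+(-1)=0
A + B = [[-3, -4], [-2, 0]]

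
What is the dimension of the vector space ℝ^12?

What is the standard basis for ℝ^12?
Dimension = 12; standard basis = {e_1, e_2, e_3, …, e_12}

ℝ^12 is the space of 12-tuples of real numbers; its dimension is 12.
The standard basis consists of 12 vectors: e_1, e_2, e_3, …, e_12, where e_i is the vector with 1 in position i and 0 elsewhere.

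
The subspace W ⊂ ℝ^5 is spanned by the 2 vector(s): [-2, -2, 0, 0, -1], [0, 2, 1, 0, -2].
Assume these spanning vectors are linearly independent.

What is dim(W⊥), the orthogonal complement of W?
dim(W⊥) = 3

For any subspace W of ℝ^n, dim(W) + dim(W⊥) = n (the whole-space dimension).
Here the given 2 vectors are linearly independent, so dim(W) = 2.
Thus dim(W⊥) = n - dim(W) = 5 - 2 = 3.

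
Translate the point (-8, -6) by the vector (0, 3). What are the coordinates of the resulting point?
(-8, -3)

Translation by (0, 3):
x' = -8 + 0 = -8
y' = -6 + 3 = -3
Homogeneous matrix: [[1, 0, 0], [0, 1, 3], [0, 0, 1]]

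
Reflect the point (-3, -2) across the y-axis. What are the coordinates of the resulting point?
(3, -2)

Reflection across y-axis: (-3, -2) → (3, -2)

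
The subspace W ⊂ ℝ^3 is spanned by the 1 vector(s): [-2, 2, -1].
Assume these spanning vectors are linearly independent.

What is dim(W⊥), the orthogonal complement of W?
dim(W⊥) = 2

For any subspace W of ℝ^n, dim(W) + dim(W⊥) = n (the whole-space dimension).
Here the given 1 vectors are linearly independent, so dim(W) = 1.
Thus dim(W⊥) = n - dim(W) = 3 - 1 = 2.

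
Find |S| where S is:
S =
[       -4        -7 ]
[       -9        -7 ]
det(S) = -35

For a 2×2 matrix [[a, b], [c, d]], det = a*d - b*c.
det(S) = (-4)*(-7) - (-7)*(-9) = 28 - 63 = -35.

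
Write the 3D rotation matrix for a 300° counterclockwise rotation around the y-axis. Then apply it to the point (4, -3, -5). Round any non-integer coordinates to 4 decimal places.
R = [[1/2, 0, -√3/2], [0, 1, 0], [√3/2, 0, 1/2]]; R·(4, -3, -5) = (6.3301, -3.0000, 0.9641)

Rotation matrix for 300° around y-axis:
cos(300°) = 1/2, sin(300°) = -√3/2
R = [[1/2, 0, -√3/2], [0, 1, 0], [√3/2, 0, 1/2]]
Apply to (4, -3, -5): R·[4, -3, -5]ᵀ = (6.3301, -3.0000, 0.9641)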